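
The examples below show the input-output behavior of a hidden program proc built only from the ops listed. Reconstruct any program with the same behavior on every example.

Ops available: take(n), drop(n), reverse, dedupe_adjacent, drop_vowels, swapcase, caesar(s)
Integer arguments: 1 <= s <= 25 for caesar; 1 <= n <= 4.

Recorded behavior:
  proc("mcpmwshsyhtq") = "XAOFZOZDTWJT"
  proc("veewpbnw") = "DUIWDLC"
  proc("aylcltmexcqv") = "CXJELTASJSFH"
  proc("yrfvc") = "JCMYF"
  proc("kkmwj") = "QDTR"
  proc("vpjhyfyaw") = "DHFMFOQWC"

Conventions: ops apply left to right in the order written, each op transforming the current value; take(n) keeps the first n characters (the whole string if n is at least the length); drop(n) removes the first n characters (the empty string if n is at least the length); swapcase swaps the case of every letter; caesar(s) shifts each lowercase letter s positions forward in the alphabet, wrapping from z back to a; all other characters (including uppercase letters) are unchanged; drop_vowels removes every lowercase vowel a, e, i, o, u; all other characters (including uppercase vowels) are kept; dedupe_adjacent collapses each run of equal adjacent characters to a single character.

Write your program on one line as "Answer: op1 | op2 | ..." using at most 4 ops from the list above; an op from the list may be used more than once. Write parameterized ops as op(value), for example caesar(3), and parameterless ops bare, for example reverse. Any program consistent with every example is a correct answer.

caesar(7) | reverse | swapcase | dedupe_adjacent

Check, running the answer program on each example:
  "mcpmwshsyhtq" -> "tjwtdzozfoax" -> "xaofzozdtwjt" -> "XAOFZOZDTWJT" -> "XAOFZOZDTWJT"
  "veewpbnw" -> "clldwiud" -> "duiwdllc" -> "DUIWDLLC" -> "DUIWDLC"
  "aylcltmexcqv" -> "hfsjsatlejxc" -> "cxjeltasjsfh" -> "CXJELTASJSFH" -> "CXJELTASJSFH"
  "yrfvc" -> "fymcj" -> "jcmyf" -> "JCMYF" -> "JCMYF"
  "kkmwj" -> "rrtdq" -> "qdtrr" -> "QDTRR" -> "QDTR"
  "vpjhyfyaw" -> "cwqofmfhd" -> "dhfmfoqwc" -> "DHFMFOQWC" -> "DHFMFOQWC"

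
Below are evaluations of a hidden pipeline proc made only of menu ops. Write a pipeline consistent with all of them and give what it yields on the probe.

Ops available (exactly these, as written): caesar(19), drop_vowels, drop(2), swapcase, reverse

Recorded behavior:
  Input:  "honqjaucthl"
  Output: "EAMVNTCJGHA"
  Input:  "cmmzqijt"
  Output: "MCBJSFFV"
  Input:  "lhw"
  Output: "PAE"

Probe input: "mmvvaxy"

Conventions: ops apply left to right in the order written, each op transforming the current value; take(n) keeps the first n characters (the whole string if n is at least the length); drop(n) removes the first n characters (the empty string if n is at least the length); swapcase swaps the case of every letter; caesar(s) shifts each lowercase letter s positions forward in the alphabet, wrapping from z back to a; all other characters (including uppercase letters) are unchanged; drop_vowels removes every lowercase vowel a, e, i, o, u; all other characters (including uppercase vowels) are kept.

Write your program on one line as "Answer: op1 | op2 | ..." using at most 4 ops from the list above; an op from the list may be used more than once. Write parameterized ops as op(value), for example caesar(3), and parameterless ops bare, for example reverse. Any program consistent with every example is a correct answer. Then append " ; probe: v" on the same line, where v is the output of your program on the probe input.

reverse | caesar(19) | swapcase ; probe: "RQTOOFF"

Check, running the answer program on each example:
  "honqjaucthl" -> "lhtcuajqnoh" -> "eamvntcjgha" -> "EAMVNTCJGHA"
  "cmmzqijt" -> "tjiqzmmc" -> "mcbjsffv" -> "MCBJSFFV"
  "lhw" -> "whl" -> "pae" -> "PAE"
  probe: "mmvvaxy" -> "yxavvmm" -> "rqtooff" -> "RQTOOFF"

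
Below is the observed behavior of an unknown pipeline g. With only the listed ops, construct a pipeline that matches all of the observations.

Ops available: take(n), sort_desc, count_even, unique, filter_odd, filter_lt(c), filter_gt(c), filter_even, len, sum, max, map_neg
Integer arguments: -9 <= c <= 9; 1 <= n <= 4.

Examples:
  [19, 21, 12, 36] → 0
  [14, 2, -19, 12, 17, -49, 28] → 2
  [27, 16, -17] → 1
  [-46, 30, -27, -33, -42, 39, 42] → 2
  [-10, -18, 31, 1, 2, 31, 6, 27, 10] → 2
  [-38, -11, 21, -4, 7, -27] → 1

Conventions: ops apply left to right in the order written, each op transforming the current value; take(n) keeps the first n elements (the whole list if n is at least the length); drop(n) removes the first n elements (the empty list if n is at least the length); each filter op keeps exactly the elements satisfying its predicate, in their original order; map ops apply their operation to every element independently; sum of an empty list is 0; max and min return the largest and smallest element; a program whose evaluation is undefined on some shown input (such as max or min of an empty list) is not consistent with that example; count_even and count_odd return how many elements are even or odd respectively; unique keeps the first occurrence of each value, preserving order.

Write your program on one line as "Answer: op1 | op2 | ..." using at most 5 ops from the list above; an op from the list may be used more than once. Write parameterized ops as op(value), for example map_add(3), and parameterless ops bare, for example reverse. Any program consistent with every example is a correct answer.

take(2) | filter_even | sort_desc | map_neg | count_even

Check, running the answer program on each example:
  [19, 21, 12, 36] -> [19, 21] -> [] -> [] -> [] -> 0
  [14, 2, -19, 12, 17, -49, 28] -> [14, 2] -> [14, 2] -> [14, 2] -> [-14, -2] -> 2
  [27, 16, -17] -> [27, 16] -> [16] -> [16] -> [-16] -> 1
  [-46, 30, -27, -33, -42, 39, 42] -> [-46, 30] -> [-46, 30] -> [30, -46] -> [-30, 46] -> 2
  [-10, -18, 31, 1, 2, 31, 6, 27, 10] -> [-10, -18] -> [-10, -18] -> [-10, -18] -> [10, 18] -> 2
  [-38, -11, 21, -4, 7, -27] -> [-38, -11] -> [-38] -> [-38] -> [38] -> 1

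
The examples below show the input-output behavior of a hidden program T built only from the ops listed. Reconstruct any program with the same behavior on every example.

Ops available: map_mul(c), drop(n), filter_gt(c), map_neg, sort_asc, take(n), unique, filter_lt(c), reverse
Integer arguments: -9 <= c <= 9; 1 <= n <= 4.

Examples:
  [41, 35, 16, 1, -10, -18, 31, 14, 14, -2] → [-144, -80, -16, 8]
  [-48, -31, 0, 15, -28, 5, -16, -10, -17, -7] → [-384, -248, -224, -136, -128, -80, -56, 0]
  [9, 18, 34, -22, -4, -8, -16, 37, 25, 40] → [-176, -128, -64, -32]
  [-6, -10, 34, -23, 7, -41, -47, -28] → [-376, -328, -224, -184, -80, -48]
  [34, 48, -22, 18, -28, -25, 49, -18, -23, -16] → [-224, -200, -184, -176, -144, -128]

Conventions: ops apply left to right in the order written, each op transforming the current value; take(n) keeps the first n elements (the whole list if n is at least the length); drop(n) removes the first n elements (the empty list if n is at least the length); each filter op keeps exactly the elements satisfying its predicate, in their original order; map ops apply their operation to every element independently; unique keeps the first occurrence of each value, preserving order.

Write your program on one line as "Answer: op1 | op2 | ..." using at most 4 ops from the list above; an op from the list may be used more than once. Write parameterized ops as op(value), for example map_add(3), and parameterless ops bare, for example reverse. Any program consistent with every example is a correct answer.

filter_lt(4) | map_mul(8) | sort_asc

Check, running the answer program on each example:
  [41, 35, 16, 1, -10, -18, 31, 14, 14, -2] -> [1, -10, -18, -2] -> [8, -80, -144, -16] -> [-144, -80, -16, 8]
  [-48, -31, 0, 15, -28, 5, -16, -10, -17, -7] -> [-48, -31, 0, -28, -16, -10, -17, -7] -> [-384, -248, 0, -224, -128, -80, -136, -56] -> [-384, -248, -224, -136, -128, -80, -56, 0]
  [9, 18, 34, -22, -4, -8, -16, 37, 25, 40] -> [-22, -4, -8, -16] -> [-176, -32, -64, -128] -> [-176, -128, -64, -32]
  [-6, -10, 34, -23, 7, -41, -47, -28] -> [-6, -10, -23, -41, -47, -28] -> [-48, -80, -184, -328, -376, -224] -> [-376, -328, -224, -184, -80, -48]
  [34, 48, -22, 18, -28, -25, 49, -18, -23, -16] -> [-22, -28, -25, -18, -23, -16] -> [-176, -224, -200, -144, -184, -128] -> [-224, -200, -184, -176, -144, -128]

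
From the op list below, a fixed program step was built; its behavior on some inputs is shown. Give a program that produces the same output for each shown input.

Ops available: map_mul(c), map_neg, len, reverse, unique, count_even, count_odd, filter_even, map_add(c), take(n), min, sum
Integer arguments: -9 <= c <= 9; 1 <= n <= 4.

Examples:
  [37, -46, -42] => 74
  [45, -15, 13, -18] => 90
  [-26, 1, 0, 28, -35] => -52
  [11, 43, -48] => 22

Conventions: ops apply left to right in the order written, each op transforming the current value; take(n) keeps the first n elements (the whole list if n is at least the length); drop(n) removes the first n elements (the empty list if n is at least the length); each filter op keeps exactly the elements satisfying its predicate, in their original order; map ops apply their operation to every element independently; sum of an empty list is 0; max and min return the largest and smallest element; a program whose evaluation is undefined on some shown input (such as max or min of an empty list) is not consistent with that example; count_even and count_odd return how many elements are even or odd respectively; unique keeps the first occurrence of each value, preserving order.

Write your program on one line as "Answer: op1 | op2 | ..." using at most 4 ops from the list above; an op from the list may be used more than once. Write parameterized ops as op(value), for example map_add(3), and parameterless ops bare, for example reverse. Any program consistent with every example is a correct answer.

take(1) | map_mul(2) | min

Check, running the answer program on each example:
  [37, -46, -42] -> [37] -> [74] -> 74
  [45, -15, 13, -18] -> [45] -> [90] -> 90
  [-26, 1, 0, 28, -35] -> [-26] -> [-52] -> -52
  [11, 43, -48] -> [11] -> [22] -> 22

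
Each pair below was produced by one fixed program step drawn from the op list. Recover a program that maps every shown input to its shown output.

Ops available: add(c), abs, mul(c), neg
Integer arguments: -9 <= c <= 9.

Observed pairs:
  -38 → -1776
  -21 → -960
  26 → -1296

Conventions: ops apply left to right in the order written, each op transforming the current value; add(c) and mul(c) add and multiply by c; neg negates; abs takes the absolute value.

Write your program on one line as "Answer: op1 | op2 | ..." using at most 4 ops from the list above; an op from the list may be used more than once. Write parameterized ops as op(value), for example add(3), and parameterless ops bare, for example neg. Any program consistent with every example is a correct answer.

add(1) | abs | mul(8) | mul(-6)

Check, running the answer program on each example:
  -38 -> -37 -> 37 -> 296 -> -1776
  -21 -> -20 -> 20 -> 160 -> -960
  26 -> 27 -> 27 -> 216 -> -1296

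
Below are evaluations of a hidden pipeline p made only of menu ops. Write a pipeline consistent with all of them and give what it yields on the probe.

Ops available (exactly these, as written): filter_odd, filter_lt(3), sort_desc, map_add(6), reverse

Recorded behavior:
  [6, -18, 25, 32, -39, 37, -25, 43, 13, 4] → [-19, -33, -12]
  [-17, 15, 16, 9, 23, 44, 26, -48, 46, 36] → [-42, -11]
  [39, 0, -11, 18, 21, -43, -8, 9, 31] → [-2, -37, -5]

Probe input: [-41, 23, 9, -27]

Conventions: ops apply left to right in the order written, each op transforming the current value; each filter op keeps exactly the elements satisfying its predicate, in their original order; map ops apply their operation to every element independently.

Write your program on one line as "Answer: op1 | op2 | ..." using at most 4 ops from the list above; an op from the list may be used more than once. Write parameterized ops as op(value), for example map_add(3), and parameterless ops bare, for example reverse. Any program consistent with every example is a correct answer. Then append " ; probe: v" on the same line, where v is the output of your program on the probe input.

map_add(6) | reverse | filter_lt(3) ; probe: [-21, -35]

Check, running the answer program on each example:
  [6, -18, 25, 32, -39, 37, -25, 43, 13, 4] -> [12, -12, 31, 38, -33, 43, -19, 49, 19, 10] -> [10, 19, 49, -19, 43, -33, 38, 31, -12, 12] -> [-19, -33, -12]
  [-17, 15, 16, 9, 23, 44, 26, -48, 46, 36] -> [-11, 21, 22, 15, 29, 50, 32, -42, 52, 42] -> [42, 52, -42, 32, 50, 29, 15, 22, 21, -11] -> [-42, -11]
  [39, 0, -11, 18, 21, -43, -8, 9, 31] -> [45, 6, -5, 24, 27, -37, -2, 15, 37] -> [37, 15, -2, -37, 27, 24, -5, 6, 45] -> [-2, -37, -5]
  probe: [-41, 23, 9, -27] -> [-35, 29, 15, -21] -> [-21, 15, 29, -35] -> [-21, -35]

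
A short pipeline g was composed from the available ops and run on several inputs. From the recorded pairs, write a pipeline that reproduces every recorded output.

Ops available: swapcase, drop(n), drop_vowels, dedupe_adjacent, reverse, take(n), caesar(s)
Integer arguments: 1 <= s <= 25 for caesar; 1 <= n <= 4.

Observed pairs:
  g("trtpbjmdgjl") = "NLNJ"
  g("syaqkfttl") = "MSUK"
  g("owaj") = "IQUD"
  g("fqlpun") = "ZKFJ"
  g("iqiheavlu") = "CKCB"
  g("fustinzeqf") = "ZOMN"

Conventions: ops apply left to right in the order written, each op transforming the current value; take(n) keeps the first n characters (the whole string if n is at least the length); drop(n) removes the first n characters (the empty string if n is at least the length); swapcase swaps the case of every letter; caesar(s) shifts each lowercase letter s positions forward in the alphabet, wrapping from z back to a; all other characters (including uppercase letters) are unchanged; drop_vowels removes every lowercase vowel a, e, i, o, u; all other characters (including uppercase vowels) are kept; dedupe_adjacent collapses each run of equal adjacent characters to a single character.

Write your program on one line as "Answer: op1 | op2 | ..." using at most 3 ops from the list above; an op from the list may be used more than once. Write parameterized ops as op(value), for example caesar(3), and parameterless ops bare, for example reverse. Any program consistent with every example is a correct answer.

caesar(20) | swapcase | take(4)

Check, running the answer program on each example:
  "trtpbjmdgjl" -> "nlnjvdgxadf" -> "NLNJVDGXADF" -> "NLNJ"
  "syaqkfttl" -> "msukeznnf" -> "MSUKEZNNF" -> "MSUK"
  "owaj" -> "iqud" -> "IQUD" -> "IQUD"
  "fqlpun" -> "zkfjoh" -> "ZKFJOH" -> "ZKFJ"
  "iqiheavlu" -> "ckcbyupfo" -> "CKCBYUPFO" -> "CKCB"
  "fustinzeqf" -> "zomnchtykz" -> "ZOMNCHTYKZ" -> "ZOMN"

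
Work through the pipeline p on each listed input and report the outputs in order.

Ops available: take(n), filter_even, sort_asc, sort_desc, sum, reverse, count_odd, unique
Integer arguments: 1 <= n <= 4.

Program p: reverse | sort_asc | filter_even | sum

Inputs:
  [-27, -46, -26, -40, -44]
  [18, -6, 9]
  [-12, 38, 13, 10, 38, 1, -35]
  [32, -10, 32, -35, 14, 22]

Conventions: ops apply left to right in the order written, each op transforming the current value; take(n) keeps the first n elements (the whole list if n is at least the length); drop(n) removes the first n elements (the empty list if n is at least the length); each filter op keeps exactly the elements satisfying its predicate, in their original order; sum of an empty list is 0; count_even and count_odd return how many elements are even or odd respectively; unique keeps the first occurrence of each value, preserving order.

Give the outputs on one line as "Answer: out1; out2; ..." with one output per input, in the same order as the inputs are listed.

-156; 12; 74; 90

Execution, op by op:
  [-27, -46, -26, -40, -44] -> [-44, -40, -26, -46, -27] -> [-46, -44, -40, -27, -26] -> [-46, -44, -40, -26] -> -156
  [18, -6, 9] -> [9, -6, 18] -> [-6, 9, 18] -> [-6, 18] -> 12
  [-12, 38, 13, 10, 38, 1, -35] -> [-35, 1, 38, 10, 13, 38, -12] -> [-35, -12, 1, 10, 13, 38, 38] -> [-12, 10, 38, 38] -> 74
  [32, -10, 32, -35, 14, 22] -> [22, 14, -35, 32, -10, 32] -> [-35, -10, 14, 22, 32, 32] -> [-10, 14, 22, 32, 32] -> 90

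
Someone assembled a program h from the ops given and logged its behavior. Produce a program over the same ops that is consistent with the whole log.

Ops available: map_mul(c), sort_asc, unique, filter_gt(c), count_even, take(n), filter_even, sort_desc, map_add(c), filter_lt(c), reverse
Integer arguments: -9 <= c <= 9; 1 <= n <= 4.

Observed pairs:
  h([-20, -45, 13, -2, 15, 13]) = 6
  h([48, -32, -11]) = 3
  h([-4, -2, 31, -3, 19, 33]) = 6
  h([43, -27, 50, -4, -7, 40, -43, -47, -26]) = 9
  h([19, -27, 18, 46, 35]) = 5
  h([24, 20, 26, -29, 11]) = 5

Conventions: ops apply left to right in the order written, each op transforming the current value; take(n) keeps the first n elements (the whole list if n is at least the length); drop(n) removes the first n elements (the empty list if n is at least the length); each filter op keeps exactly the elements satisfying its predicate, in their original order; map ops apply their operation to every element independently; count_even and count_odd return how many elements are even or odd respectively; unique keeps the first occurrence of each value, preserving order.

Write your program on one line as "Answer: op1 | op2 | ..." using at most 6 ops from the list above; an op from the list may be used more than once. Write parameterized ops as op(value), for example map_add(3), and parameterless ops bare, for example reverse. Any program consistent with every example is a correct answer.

map_mul(-7) | map_mul(-8) | sort_asc | sort_desc | count_even

Check, running the answer program on each example:
  [-20, -45, 13, -2, 15, 13] -> [140, 315, -91, 14, -105, -91] -> [-1120, -2520, 728, -112, 840, 728] -> [-2520, -1120, -112, 728, 728, 840] -> [840, 728, 728, -112, -1120, -2520] -> 6
  [48, -32, -11] -> [-336, 224, 77] -> [2688, -1792, -616] -> [-1792, -616, 2688] -> [2688, -616, -1792] -> 3
  [-4, -2, 31, -3, 19, 33] -> [28, 14, -217, 21, -133, -231] -> [-224, -112, 1736, -168, 1064, 1848] -> [-224, -168, -112, 1064, 1736, 1848] -> [1848, 1736, 1064, -112, -168, -224] -> 6
  [43, -27, 50, -4, -7, 40, -43, -47, -26] -> [-301, 189, -350, 28, 49, -280, 301, 329, 182] -> [2408, -1512, 2800, -224, -392, 2240, -2408, -2632, -1456] -> [-2632, -2408, -1512, -1456, -392, -224, 2240, 2408, 2800] -> [2800, 2408, 2240, -224, -392, -1456, -1512, -2408, -2632] -> 9
  [19, -27, 18, 46, 35] -> [-133, 189, -126, -322, -245] -> [1064, -1512, 1008, 2576, 1960] -> [-1512, 1008, 1064, 1960, 2576] -> [2576, 1960, 1064, 1008, -1512] -> 5
  [24, 20, 26, -29, 11] -> [-168, -140, -182, 203, -77] -> [1344, 1120, 1456, -1624, 616] -> [-1624, 616, 1120, 1344, 1456] -> [1456, 1344, 1120, 616, -1624] -> 5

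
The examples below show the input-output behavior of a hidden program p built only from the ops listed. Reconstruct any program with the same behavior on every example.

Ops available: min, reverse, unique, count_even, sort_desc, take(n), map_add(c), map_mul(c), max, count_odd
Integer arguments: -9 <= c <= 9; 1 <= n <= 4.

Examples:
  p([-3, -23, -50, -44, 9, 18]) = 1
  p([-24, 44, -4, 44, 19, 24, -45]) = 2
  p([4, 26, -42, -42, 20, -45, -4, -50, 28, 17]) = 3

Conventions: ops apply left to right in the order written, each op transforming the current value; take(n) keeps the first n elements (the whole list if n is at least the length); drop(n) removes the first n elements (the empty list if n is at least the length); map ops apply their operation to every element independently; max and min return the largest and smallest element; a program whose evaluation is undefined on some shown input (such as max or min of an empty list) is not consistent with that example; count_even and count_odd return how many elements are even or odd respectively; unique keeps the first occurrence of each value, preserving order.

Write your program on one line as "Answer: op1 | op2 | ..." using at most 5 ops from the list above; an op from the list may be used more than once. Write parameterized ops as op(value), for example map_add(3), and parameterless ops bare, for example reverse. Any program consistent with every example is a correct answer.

reverse | sort_desc | take(4) | unique | count_even

Check, running the answer program on each example:
  [-3, -23, -50, -44, 9, 18] -> [18, 9, -44, -50, -23, -3] -> [18, 9, -3, -23, -44, -50] -> [18, 9, -3, -23] -> [18, 9, -3, -23] -> 1
  [-24, 44, -4, 44, 19, 24, -45] -> [-45, 24, 19, 44, -4, 44, -24] -> [44, 44, 24, 19, -4, -24, -45] -> [44, 44, 24, 19] -> [44, 24, 19] -> 2
  [4, 26, -42, -42, 20, -45, -4, -50, 28, 17] -> [17, 28, -50, -4, -45, 20, -42, -42, 26, 4] -> [28, 26, 20, 17, 4, -4, -42, -42, -45, -50] -> [28, 26, 20, 17] -> [28, 26, 20, 17] -> 3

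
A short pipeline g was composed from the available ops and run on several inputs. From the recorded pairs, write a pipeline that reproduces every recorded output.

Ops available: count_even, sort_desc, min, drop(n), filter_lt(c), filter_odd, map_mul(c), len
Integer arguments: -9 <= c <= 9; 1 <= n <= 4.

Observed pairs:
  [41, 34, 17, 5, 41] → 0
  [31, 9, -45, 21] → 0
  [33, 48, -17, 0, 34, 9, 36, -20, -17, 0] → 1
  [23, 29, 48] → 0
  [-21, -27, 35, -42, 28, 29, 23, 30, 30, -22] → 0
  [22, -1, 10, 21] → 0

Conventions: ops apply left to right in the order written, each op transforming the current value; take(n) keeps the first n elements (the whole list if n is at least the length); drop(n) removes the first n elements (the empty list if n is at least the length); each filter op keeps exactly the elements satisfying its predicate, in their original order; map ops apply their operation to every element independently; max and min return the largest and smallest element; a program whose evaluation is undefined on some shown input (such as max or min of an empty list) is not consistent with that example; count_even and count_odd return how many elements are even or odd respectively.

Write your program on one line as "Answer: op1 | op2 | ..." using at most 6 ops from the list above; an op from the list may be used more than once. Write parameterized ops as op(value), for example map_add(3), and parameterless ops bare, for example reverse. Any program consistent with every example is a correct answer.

filter_lt(-4) | drop(2) | filter_odd | map_mul(-9) | len

Check, running the answer program on each example:
  [41, 34, 17, 5, 41] -> [] -> [] -> [] -> [] -> 0
  [31, 9, -45, 21] -> [-45] -> [] -> [] -> [] -> 0
  [33, 48, -17, 0, 34, 9, 36, -20, -17, 0] -> [-17, -20, -17] -> [-17] -> [-17] -> [153] -> 1
  [23, 29, 48] -> [] -> [] -> [] -> [] -> 0
  [-21, -27, 35, -42, 28, 29, 23, 30, 30, -22] -> [-21, -27, -42, -22] -> [-42, -22] -> [] -> [] -> 0
  [22, -1, 10, 21] -> [] -> [] -> [] -> [] -> 0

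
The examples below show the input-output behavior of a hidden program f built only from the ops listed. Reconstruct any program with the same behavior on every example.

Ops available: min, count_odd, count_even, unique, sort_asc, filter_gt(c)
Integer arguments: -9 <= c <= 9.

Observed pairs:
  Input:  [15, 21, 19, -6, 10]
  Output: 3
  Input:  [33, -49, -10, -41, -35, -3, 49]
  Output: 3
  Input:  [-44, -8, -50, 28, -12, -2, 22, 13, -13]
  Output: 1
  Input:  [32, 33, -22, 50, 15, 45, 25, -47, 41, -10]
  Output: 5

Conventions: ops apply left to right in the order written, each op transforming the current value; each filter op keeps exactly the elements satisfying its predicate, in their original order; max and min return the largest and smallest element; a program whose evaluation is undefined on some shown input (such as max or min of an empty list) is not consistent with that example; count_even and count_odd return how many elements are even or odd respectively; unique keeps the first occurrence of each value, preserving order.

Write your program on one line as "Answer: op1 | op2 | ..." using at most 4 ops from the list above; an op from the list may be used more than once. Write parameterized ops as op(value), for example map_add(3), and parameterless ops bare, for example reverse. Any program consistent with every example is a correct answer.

filter_gt(-9) | filter_gt(-7) | sort_asc | count_odd

Check, running the answer program on each example:
  [15, 21, 19, -6, 10] -> [15, 21, 19, -6, 10] -> [15, 21, 19, -6, 10] -> [-6, 10, 15, 19, 21] -> 3
  [33, -49, -10, -41, -35, -3, 49] -> [33, -3, 49] -> [33, -3, 49] -> [-3, 33, 49] -> 3
  [-44, -8, -50, 28, -12, -2, 22, 13, -13] -> [-8, 28, -2, 22, 13] -> [28, -2, 22, 13] -> [-2, 13, 22, 28] -> 1
  [32, 33, -22, 50, 15, 45, 25, -47, 41, -10] -> [32, 33, 50, 15, 45, 25, 41] -> [32, 33, 50, 15, 45, 25, 41] -> [15, 25, 32, 33, 41, 45, 50] -> 5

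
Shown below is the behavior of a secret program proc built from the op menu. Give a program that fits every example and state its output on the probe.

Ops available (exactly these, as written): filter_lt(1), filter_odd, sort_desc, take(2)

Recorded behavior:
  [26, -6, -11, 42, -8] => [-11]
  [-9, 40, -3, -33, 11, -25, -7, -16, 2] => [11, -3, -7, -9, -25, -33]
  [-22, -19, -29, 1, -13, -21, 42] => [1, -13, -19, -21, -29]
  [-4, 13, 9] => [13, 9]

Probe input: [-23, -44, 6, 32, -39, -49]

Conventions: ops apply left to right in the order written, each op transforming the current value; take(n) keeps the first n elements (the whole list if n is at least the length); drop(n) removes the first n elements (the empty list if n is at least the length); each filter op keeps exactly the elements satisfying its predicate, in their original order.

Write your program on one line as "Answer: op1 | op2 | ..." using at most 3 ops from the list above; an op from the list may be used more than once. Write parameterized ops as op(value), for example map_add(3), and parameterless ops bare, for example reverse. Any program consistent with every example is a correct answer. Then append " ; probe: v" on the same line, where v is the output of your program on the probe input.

filter_odd | sort_desc ; probe: [-23, -39, -49]

Check, running the answer program on each example:
  [26, -6, -11, 42, -8] -> [-11] -> [-11]
  [-9, 40, -3, -33, 11, -25, -7, -16, 2] -> [-9, -3, -33, 11, -25, -7] -> [11, -3, -7, -9, -25, -33]
  [-22, -19, -29, 1, -13, -21, 42] -> [-19, -29, 1, -13, -21] -> [1, -13, -19, -21, -29]
  [-4, 13, 9] -> [13, 9] -> [13, 9]
  probe: [-23, -44, 6, 32, -39, -49] -> [-23, -39, -49] -> [-23, -39, -49]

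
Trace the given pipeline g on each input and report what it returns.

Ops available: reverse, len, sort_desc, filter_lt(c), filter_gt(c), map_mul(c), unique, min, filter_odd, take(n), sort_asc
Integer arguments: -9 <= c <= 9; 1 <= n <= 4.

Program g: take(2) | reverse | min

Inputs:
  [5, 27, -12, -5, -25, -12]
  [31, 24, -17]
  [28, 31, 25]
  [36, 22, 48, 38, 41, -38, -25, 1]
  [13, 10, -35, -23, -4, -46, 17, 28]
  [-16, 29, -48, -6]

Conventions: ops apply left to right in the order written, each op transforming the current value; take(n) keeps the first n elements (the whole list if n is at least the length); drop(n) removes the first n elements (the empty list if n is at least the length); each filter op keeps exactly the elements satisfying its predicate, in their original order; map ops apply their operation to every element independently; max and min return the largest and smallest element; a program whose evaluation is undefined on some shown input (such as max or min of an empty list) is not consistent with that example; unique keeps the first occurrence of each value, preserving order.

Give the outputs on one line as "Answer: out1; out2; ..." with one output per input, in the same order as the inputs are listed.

5; 24; 28; 22; 10; -16

Execution, op by op:
  [5, 27, -12, -5, -25, -12] -> [5, 27] -> [27, 5] -> 5
  [31, 24, -17] -> [31, 24] -> [24, 31] -> 24
  [28, 31, 25] -> [28, 31] -> [31, 28] -> 28
  [36, 22, 48, 38, 41, -38, -25, 1] -> [36, 22] -> [22, 36] -> 22
  [13, 10, -35, -23, -4, -46, 17, 28] -> [13, 10] -> [10, 13] -> 10
  [-16, 29, -48, -6] -> [-16, 29] -> [29, -16] -> -16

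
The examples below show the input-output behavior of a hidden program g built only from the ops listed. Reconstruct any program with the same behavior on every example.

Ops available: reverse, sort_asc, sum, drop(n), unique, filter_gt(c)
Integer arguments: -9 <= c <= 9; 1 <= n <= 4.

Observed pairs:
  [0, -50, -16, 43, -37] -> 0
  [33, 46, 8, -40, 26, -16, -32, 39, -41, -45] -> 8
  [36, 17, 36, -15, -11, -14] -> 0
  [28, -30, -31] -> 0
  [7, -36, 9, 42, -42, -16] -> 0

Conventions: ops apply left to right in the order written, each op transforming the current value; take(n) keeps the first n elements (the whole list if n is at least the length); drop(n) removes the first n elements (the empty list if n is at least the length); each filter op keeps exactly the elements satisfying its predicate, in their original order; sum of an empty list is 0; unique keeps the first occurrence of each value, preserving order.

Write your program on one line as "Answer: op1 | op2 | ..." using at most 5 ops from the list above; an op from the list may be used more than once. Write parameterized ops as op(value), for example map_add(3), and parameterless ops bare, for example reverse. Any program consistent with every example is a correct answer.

sort_asc | reverse | filter_gt(-8) | drop(4) | sum

Check, running the answer program on each example:
  [0, -50, -16, 43, -37] -> [-50, -37, -16, 0, 43] -> [43, 0, -16, -37, -50] -> [43, 0] -> [] -> 0
  [33, 46, 8, -40, 26, -16, -32, 39, -41, -45] -> [-45, -41, -40, -32, -16, 8, 26, 33, 39, 46] -> [46, 39, 33, 26, 8, -16, -32, -40, -41, -45] -> [46, 39, 33, 26, 8] -> [8] -> 8
  [36, 17, 36, -15, -11, -14] -> [-15, -14, -11, 17, 36, 36] -> [36, 36, 17, -11, -14, -15] -> [36, 36, 17] -> [] -> 0
  [28, -30, -31] -> [-31, -30, 28] -> [28, -30, -31] -> [28] -> [] -> 0
  [7, -36, 9, 42, -42, -16] -> [-42, -36, -16, 7, 9, 42] -> [42, 9, 7, -16, -36, -42] -> [42, 9, 7] -> [] -> 0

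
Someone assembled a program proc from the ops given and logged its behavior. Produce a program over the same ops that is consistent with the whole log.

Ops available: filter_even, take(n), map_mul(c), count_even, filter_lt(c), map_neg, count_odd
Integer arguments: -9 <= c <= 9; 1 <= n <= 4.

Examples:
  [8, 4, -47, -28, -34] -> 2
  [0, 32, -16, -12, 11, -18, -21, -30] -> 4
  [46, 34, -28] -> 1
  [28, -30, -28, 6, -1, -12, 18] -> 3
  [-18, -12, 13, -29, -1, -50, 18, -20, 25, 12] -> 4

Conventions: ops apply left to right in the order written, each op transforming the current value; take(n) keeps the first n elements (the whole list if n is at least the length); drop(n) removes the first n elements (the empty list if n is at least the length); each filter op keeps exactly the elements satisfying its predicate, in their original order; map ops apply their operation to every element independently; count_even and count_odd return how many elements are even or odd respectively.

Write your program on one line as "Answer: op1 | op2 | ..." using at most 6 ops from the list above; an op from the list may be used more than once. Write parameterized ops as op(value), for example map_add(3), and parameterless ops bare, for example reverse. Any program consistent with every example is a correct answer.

filter_lt(-3) | filter_even | map_mul(8) | map_mul(7) | count_even

Check, running the answer program on each example:
  [8, 4, -47, -28, -34] -> [-47, -28, -34] -> [-28, -34] -> [-224, -272] -> [-1568, -1904] -> 2
  [0, 32, -16, -12, 11, -18, -21, -30] -> [-16, -12, -18, -21, -30] -> [-16, -12, -18, -30] -> [-128, -96, -144, -240] -> [-896, -672, -1008, -1680] -> 4
  [46, 34, -28] -> [-28] -> [-28] -> [-224] -> [-1568] -> 1
  [28, -30, -28, 6, -1, -12, 18] -> [-30, -28, -12] -> [-30, -28, -12] -> [-240, -224, -96] -> [-1680, -1568, -672] -> 3
  [-18, -12, 13, -29, -1, -50, 18, -20, 25, 12] -> [-18, -12, -29, -50, -20] -> [-18, -12, -50, -20] -> [-144, -96, -400, -160] -> [-1008, -672, -2800, -1120] -> 4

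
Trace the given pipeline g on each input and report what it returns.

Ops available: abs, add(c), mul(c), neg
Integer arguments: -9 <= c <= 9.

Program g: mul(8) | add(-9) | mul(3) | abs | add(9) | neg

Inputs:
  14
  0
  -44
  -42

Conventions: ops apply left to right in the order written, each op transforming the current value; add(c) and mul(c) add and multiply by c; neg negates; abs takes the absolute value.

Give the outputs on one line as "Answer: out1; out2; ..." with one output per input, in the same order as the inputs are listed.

Execution, op by op:
  14 -> 112 -> 103 -> 309 -> 309 -> 318 -> -318
  0 -> 0 -> -9 -> -27 -> 27 -> 36 -> -36
  -44 -> -352 -> -361 -> -1083 -> 1083 -> 1092 -> -1092
  -42 -> -336 -> -345 -> -1035 -> 1035 -> 1044 -> -1044

-318; -36; -1092; -1044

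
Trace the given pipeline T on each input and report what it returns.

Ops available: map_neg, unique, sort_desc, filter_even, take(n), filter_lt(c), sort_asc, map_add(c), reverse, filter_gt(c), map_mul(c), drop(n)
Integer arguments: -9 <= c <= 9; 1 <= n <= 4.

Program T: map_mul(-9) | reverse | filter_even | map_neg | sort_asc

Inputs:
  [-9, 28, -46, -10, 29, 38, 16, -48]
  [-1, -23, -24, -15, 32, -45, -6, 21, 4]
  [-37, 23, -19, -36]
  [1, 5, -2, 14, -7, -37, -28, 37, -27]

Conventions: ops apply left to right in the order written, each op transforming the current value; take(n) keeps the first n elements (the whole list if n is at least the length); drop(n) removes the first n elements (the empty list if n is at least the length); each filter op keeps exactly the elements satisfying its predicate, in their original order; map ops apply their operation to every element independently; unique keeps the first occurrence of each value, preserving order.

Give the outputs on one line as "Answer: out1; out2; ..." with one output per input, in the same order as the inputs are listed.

Execution, op by op:
  [-9, 28, -46, -10, 29, 38, 16, -48] -> [81, -252, 414, 90, -261, -342, -144, 432] -> [432, -144, -342, -261, 90, 414, -252, 81] -> [432, -144, -342, 90, 414, -252] -> [-432, 144, 342, -90, -414, 252] -> [-432, -414, -90, 144, 252, 342]
  [-1, -23, -24, -15, 32, -45, -6, 21, 4] -> [9, 207, 216, 135, -288, 405, 54, -189, -36] -> [-36, -189, 54, 405, -288, 135, 216, 207, 9] -> [-36, 54, -288, 216] -> [36, -54, 288, -216] -> [-216, -54, 36, 288]
  [-37, 23, -19, -36] -> [333, -207, 171, 324] -> [324, 171, -207, 333] -> [324] -> [-324] -> [-324]
  [1, 5, -2, 14, -7, -37, -28, 37, -27] -> [-9, -45, 18, -126, 63, 333, 252, -333, 243] -> [243, -333, 252, 333, 63, -126, 18, -45, -9] -> [252, -126, 18] -> [-252, 126, -18] -> [-252, -18, 126]

[-432, -414, -90, 144, 252, 342]; [-216, -54, 36, 288]; [-324]; [-252, -18, 126]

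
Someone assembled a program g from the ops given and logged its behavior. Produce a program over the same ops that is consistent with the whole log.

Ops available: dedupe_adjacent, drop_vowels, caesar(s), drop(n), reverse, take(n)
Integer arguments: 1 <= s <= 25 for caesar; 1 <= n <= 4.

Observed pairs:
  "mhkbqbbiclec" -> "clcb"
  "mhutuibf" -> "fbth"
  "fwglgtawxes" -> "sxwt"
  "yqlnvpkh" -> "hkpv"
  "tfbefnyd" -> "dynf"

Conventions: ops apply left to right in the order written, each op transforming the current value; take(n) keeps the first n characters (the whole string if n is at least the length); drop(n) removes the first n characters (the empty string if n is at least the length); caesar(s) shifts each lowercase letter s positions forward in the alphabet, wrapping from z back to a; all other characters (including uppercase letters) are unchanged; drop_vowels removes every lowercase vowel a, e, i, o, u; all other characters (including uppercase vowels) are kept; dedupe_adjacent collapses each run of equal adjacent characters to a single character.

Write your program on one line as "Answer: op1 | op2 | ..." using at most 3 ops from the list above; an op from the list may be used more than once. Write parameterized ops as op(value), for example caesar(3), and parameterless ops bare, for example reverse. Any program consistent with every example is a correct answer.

reverse | drop_vowels | take(4)

Check, running the answer program on each example:
  "mhkbqbbiclec" -> "celcibbqbkhm" -> "clcbbqbkhm" -> "clcb"
  "mhutuibf" -> "fbiutuhm" -> "fbthm" -> "fbth"
  "fwglgtawxes" -> "sexwatglgwf" -> "sxwtglgwf" -> "sxwt"
  "yqlnvpkh" -> "hkpvnlqy" -> "hkpvnlqy" -> "hkpv"
  "tfbefnyd" -> "dynfebft" -> "dynfbft" -> "dynf"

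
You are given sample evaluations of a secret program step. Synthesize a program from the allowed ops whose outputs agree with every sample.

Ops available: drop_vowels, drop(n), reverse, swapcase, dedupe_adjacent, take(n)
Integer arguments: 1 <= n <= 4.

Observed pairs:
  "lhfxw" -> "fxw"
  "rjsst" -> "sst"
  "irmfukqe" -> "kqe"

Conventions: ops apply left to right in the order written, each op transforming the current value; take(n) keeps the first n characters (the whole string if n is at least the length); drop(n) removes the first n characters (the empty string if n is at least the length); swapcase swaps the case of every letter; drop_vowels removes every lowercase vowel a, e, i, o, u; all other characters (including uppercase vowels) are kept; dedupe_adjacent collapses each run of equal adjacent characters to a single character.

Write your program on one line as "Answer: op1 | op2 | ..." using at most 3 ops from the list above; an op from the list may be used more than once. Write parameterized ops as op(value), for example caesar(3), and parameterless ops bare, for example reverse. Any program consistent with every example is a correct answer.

reverse | take(3) | reverse

Check, running the answer program on each example:
  "lhfxw" -> "wxfhl" -> "wxf" -> "fxw"
  "rjsst" -> "tssjr" -> "tss" -> "sst"
  "irmfukqe" -> "eqkufmri" -> "eqk" -> "kqe"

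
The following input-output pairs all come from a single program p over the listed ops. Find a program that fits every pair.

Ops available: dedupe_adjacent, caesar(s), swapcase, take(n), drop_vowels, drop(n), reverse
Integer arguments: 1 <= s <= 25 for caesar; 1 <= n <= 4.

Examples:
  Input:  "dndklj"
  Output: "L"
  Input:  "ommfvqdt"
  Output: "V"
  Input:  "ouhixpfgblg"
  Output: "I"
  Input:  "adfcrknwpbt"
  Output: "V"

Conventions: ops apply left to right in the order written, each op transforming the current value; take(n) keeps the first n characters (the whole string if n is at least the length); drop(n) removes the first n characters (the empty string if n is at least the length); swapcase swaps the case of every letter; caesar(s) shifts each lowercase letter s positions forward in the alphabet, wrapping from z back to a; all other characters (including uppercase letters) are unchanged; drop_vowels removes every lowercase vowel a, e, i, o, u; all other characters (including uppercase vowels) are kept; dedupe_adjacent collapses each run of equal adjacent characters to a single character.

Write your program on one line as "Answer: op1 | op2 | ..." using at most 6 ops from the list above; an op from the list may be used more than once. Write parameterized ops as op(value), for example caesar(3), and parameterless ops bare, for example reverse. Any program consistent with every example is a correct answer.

caesar(2) | reverse | swapcase | dedupe_adjacent | take(1)

Check, running the answer program on each example:
  "dndklj" -> "fpfmnl" -> "lnmfpf" -> "LNMFPF" -> "LNMFPF" -> "L"
  "ommfvqdt" -> "qoohxsfv" -> "vfsxhooq" -> "VFSXHOOQ" -> "VFSXHOQ" -> "V"
  "ouhixpfgblg" -> "qwjkzrhidni" -> "indihrzkjwq" -> "INDIHRZKJWQ" -> "INDIHRZKJWQ" -> "I"
  "adfcrknwpbt" -> "cfhetmpyrdv" -> "vdrypmtehfc" -> "VDRYPMTEHFC" -> "VDRYPMTEHFC" -> "V"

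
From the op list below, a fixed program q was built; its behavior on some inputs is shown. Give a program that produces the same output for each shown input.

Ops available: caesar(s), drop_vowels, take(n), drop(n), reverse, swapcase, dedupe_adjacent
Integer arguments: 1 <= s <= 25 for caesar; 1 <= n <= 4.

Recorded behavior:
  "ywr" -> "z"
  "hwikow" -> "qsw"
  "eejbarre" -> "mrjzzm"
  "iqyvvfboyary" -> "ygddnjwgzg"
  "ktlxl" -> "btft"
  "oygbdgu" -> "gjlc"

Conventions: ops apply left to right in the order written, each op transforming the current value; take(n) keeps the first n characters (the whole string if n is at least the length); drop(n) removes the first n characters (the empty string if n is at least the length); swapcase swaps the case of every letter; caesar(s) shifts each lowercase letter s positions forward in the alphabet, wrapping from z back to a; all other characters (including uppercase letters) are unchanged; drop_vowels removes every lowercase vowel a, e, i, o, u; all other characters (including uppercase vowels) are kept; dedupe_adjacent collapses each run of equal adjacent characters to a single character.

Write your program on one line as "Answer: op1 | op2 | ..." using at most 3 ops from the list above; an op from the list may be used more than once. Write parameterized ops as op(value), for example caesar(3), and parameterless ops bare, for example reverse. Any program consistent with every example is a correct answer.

drop(1) | caesar(8) | drop_vowels

Check, running the answer program on each example:
  "ywr" -> "wr" -> "ez" -> "z"
  "hwikow" -> "wikow" -> "eqswe" -> "qsw"
  "eejbarre" -> "ejbarre" -> "mrjizzm" -> "mrjzzm"
  "iqyvvfboyary" -> "qyvvfboyary" -> "ygddnjwgizg" -> "ygddnjwgzg"
  "ktlxl" -> "tlxl" -> "btft" -> "btft"
  "oygbdgu" -> "ygbdgu" -> "gojloc" -> "gjlc"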